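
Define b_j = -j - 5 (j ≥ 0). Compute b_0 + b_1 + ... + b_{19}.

-290

Over j = 0..19: Σj = 190.
Total = (-1)·190 + (-5)·20 = -290.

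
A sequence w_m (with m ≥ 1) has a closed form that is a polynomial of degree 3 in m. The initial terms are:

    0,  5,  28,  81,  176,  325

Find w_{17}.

8960

1st diffs: 5, 23, 53, 95, 149.
2nd diffs: 18, 30, 42, 54.
3rd diffs: 12, 12, 12 (constant).
So w_m = 2m^3 - 3m^2 + 1.
Evaluating at m = 17 gives w_{17} = 8960.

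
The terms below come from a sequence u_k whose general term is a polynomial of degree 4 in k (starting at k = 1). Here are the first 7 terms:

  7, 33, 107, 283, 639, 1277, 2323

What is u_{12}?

19763

1st diffs: 26, 74, 176, 356, 638, 1046.
2nd diffs: 48, 102, 180, 282, 408.
3rd diffs: 54, 78, 102, 126.
4th diffs: 24, 24, 24 (constant).
Newton forward-difference form: u_k = 7 + 26·C(k-1,1) + 48·C(k-1,2) + 54·C(k-1,3) + 24·C(k-1,4).
At k = 12: k-1 = 11, so u_{12} = 7 + 286 + 2640 + 8910 + 7920 = 19763.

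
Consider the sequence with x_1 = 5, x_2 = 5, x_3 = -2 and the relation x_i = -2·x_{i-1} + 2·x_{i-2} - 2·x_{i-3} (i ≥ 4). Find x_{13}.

-102352

Iterate the recurrence:
x_4 = 4, x_5 = -22, x_6 = 56, x_7 = -164, x_8 = 484, x_9 = -1408, x_{10} = 4112, x_{11} = -12008, x_{12} = 35056, x_{13} = -102352.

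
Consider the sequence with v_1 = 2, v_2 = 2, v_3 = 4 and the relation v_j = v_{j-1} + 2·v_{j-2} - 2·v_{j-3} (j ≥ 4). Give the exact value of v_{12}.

Compute successive terms:
v_4 = 4  v_5 = 8  v_6 = 8  v_7 = 16  v_8 = 16  v_9 = 32  v_{10} = 32  v_{11} = 64  v_{12} = 64.

64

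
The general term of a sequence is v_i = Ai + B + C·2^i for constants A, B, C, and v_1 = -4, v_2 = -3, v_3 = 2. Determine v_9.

992

The three given values yield: A + B + 2C = -4; 2A + B + 4C = -3; 3A + B + 8C = 2.
Subtracting the first from the second: A + 2C = 1.
Subtracting the second from the third: A + 4C = 5.
Solving: C = 2, A = -3, then B = -5.
So v_i = -3·i + (-5) + 2·2^i; at i=9 this is 992.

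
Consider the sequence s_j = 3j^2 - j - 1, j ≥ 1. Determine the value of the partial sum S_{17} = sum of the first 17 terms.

Over j = 1..17: Σj = 153, Σj² = 1785.
Total = (3)·1785 + (-1)·153 + (-1)·17 = 5185.

5185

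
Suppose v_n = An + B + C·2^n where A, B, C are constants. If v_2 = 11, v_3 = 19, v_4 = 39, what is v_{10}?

3039

At n = 2, 3, 4: 2A + B + 4C = 11; 3A + B + 8C = 19; 4A + B + 16C = 39.
Subtracting the first from the second: A + 4C = 8.
Subtracting the second from the third: A + 8C = 20.
Solving: C = 3, A = -4, then B = 7.
Hence v_{10} = -4·10 + 7 + 3·1024 = 3039.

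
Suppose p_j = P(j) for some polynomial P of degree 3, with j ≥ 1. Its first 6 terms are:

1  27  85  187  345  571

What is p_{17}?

10977

1st diffs: 26, 58, 102, 158, 226.
2nd diffs: 32, 44, 56, 68.
3rd diffs: 12, 12, 12 (constant).
So p_j = 2j^3 + 4j^2 - 5.
Evaluating at j = 17 gives p_{17} = 10977.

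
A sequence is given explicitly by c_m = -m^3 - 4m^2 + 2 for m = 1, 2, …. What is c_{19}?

c_{19} = -1·19^3 - 4·19^2 + 2 = -8301.

-8301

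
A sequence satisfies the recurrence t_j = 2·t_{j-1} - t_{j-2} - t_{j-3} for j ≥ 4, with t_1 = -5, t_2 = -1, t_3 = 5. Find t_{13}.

-95

Compute successive terms:
t_4 = 16, t_5 = 28, t_6 = 35, t_7 = 26, t_8 = -11, t_9 = -83, t_{10} = -181, t_{11} = -268, t_{12} = -272, t_{13} = -95.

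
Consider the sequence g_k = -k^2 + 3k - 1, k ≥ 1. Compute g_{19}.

g_{19} = -1·19^2 + 3·19 - 1 = -305.

-305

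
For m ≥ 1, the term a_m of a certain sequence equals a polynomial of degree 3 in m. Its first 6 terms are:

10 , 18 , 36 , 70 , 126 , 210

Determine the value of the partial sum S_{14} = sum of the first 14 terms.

10514

1st diffs: 8, 18, 34, 56, 84.
2nd diffs: 10, 16, 22, 28.
3rd diffs: 6, 6, 6 (constant).
Newton forward-difference form: a_m = 10 + 8·C(m-1,1) + 10·C(m-1,2) + 6·C(m-1,3).
Continuing: …, 328, 486, 690, 946, …, a_{14} = 2610.
Summing m = 1..14 (14 terms) gives 10514.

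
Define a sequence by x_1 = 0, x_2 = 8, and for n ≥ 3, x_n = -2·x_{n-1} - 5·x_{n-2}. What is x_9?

Applying the relation repeatedly:
x_3 = -16; x_4 = -8; x_5 = 96; x_6 = -152; x_7 = -176; x_8 = 1112; x_9 = -1344.

-1344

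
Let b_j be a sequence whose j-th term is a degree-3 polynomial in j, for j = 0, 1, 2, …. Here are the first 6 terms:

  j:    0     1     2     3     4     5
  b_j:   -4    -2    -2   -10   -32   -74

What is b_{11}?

1st diffs: 2, 0, -8, -22, -42.
2nd diffs: -2, -8, -14, -20.
3rd diffs: -6, -6, -6 (constant).
So b_j = -j^3 + 2j^2 + j - 4.
Evaluating at j = 11 gives b_{11} = -1082.

-1082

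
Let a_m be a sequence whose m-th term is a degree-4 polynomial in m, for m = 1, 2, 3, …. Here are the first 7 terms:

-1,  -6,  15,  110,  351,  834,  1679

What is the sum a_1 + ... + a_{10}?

19013

1st diffs: -5, 21, 95, 241, 483, 845.
2nd diffs: 26, 74, 146, 242, 362.
3rd diffs: 48, 72, 96, 120.
4th diffs: 24, 24, 24 (constant).
Newton forward-difference form: a_m = -1 + (-5)·C(m-1,1) + 26·C(m-1,2) + 48·C(m-1,3) + 24·C(m-1,4).
Continuing: 3030, 5055, 7946.
Summing m = 1..10 (10 terms) gives 19013.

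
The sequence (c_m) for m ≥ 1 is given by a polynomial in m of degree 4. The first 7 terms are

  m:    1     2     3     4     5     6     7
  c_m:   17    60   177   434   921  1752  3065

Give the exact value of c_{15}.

55401

1st diffs: 43, 117, 257, 487, 831, 1313.
2nd diffs: 74, 140, 230, 344, 482.
3rd diffs: 66, 90, 114, 138.
4th diffs: 24, 24, 24 (constant).
Newton forward-difference form: c_m = 17 + 43·C(m-1,1) + 74·C(m-1,2) + 66·C(m-1,3) + 24·C(m-1,4).
At m = 15: m-1 = 14, so c_{15} = 17 + 602 + 6734 + 24024 + 24024 = 55401.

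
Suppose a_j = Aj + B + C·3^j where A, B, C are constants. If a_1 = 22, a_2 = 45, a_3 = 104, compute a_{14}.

Plug in j = 1, 2, 3: A + B + 3C = 22; 2A + B + 9C = 45; 3A + B + 27C = 104.
Subtracting the first from the second: A + 6C = 23.
Subtracting the second from the third: A + 18C = 59.
Solving: C = 3, A = 5, then B = 8.
Therefore a_{14} = 70 + 8 + 3·4782969 = 14348985.

14348985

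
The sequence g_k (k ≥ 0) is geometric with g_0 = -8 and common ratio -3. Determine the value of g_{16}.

-344373768

g_k = (-8)·(-3)^(k-0).
g_{16} = (-8)·(-3)^16 = -344373768.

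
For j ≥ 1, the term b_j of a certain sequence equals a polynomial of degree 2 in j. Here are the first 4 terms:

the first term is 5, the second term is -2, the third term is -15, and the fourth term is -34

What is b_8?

-170

1st diffs: -7, -13, -19.
2nd diffs: -6, -6 (constant).
Newton forward-difference form: b_j = 5 + (-7)·C(j-1,1) + (-6)·C(j-1,2).
At j = 8: j-1 = 7, so b_8 = 5 - 49 - 126 = -170.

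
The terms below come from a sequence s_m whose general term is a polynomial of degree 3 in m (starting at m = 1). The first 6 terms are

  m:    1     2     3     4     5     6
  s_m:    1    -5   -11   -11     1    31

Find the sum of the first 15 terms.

1st diffs: -6, -6, 0, 12, 30.
2nd diffs: 0, 6, 12, 18.
3rd diffs: 6, 6, 6 (constant).
Newton forward-difference form: s_m = 1 + (-6)·C(m-1,1) + 6·C(m-1,3).
Continuing: …, 85, 169, 289, 451, …, s_{15} = 2101.
Summing m = 1..15 (15 terms) gives 7575.

7575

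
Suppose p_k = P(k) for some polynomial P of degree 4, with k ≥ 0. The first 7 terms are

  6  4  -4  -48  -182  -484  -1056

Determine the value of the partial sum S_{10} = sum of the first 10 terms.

1st diffs: -2, -8, -44, -134, -302, -572.
2nd diffs: -6, -36, -90, -168, -270.
3rd diffs: -30, -54, -78, -102.
4th diffs: -24, -24, -24 (constant).
So p_k = -k^4 + k^3 + k^2 - 3k + 6.
Continuing: -2024, -3538, -5772.
Summing k = 0..9 (10 terms) gives -13098.

-13098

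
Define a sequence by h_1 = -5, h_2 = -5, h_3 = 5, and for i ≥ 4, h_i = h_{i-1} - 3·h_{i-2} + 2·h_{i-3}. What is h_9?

Step forward from the initial values:
h_4 = 10  h_5 = -15  h_6 = -35  h_7 = 30  h_8 = 105  h_9 = -55.

-55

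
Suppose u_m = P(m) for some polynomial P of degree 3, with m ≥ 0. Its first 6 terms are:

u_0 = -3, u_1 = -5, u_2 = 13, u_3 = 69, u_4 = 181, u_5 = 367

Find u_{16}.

1st diffs: -2, 18, 56, 112, 186.
2nd diffs: 20, 38, 56, 74.
3rd diffs: 18, 18, 18 (constant).
So u_m = 3m^3 + m^2 - 6m - 3.
Evaluating at m = 16 gives u_{16} = 12445.

12445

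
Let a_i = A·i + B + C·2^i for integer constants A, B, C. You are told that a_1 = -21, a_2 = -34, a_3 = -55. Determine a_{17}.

Write the equations: A + B + 2C = -21; 2A + B + 4C = -34; 3A + B + 8C = -55.
Subtracting the first from the second: A + 2C = -13.
Subtracting the second from the third: A + 4C = -21.
Solving: C = -4, A = -5, then B = -8.
Therefore a_{17} = -85 + (-8) + (-4)·131072 = -524381.

-524381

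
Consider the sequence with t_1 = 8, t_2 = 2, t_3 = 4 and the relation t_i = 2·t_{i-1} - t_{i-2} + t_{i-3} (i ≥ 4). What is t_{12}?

Step forward from the initial values:
t_4 = 14;  t_5 = 26;  t_6 = 42;  t_7 = 72;  t_8 = 128;  t_9 = 226;  t_{10} = 396;  t_{11} = 694;  t_{12} = 1218.

1218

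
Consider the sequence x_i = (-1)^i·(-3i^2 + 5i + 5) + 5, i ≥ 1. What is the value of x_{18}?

(-1)^18 = 1; -3i^2 + 5i + 5 at i=18 is -877; so x_{18} = -872.

-872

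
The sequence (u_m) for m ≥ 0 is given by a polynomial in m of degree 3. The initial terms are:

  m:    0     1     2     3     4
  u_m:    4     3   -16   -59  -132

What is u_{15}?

-4631

1st diffs: -1, -19, -43, -73.
2nd diffs: -18, -24, -30.
3rd diffs: -6, -6 (constant).
So u_m = -m^3 - 6m^2 + 6m + 4.
Evaluating at m = 15 gives u_{15} = -4631.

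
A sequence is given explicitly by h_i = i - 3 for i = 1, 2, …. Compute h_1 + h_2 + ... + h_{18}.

Over i = 1..18: Σi = 171.
Total = (1)·171 + (-3)·18 = 117.

117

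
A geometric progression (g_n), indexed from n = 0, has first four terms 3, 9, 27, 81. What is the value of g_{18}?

Common ratio r = 3.
g_n = 3·3^(n-0).
g_{18} = 3·3^18 = 1162261467.

1162261467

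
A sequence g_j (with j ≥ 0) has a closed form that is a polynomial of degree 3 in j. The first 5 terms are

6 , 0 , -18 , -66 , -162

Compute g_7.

1st diffs: -6, -18, -48, -96.
2nd diffs: -12, -30, -48.
3rd diffs: -18, -18 (constant).
Newton forward-difference form: g_j = 6 + (-6)·C(j,1) + (-12)·C(j,2) + (-18)·C(j,3).
At j = 7: j = 7, so g_7 = 6 - 42 - 252 - 630 = -918.

-918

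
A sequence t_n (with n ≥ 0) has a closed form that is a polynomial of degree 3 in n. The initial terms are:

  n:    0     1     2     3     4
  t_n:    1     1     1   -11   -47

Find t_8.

-671

1st diffs: 0, 0, -12, -36.
2nd diffs: 0, -12, -24.
3rd diffs: -12, -12 (constant).
Newton forward-difference form: t_n = 1 + (-12)·C(n,3).
At n = 8: n = 8, so t_8 = 1 - 672 = -671.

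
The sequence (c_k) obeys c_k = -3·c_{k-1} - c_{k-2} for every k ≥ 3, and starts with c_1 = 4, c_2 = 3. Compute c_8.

Step forward from the initial values:
c_3 = -13;  c_4 = 36;  c_5 = -95;  c_6 = 249;  c_7 = -652;  c_8 = 1707.

1707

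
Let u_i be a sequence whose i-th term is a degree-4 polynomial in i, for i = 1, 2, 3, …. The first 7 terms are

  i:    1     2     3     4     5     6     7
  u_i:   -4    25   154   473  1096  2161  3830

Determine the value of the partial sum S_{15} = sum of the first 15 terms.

243407

1st diffs: 29, 129, 319, 623, 1065, 1669.
2nd diffs: 100, 190, 304, 442, 604.
3rd diffs: 90, 114, 138, 162.
4th diffs: 24, 24, 24 (constant).
Newton forward-difference form: u_i = -4 + 29·C(i-1,1) + 100·C(i-1,2) + 90·C(i-1,3) + 24·C(i-1,4).
Continuing: …, 6289, 9748, 14441, 20626, …, u_{15} = 66286.
Summing i = 1..15 (15 terms) gives 243407.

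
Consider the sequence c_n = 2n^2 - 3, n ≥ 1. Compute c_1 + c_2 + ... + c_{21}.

6559

Over n = 1..21: Σn = 231, Σn² = 3311.
Total = (2)·3311 + (-3)·21 = 6559.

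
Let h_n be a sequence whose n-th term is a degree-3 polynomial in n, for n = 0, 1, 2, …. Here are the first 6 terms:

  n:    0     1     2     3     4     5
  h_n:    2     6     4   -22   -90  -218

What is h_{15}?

-8758

1st diffs: 4, -2, -26, -68, -128.
2nd diffs: -6, -24, -42, -60.
3rd diffs: -18, -18, -18 (constant).
Newton forward-difference form: h_n = 2 + 4·C(n,1) + (-6)·C(n,2) + (-18)·C(n,3).
At n = 15: n = 15, so h_{15} = 2 + 60 - 630 - 8190 = -8758.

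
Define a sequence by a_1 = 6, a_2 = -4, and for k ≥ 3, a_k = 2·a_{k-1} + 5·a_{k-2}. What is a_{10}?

66156

Applying the relation repeatedly:
a_3 = 22;  a_4 = 24;  a_5 = 158;  a_6 = 436;  a_7 = 1662;  a_8 = 5504;  a_9 = 19318;  a_{10} = 66156.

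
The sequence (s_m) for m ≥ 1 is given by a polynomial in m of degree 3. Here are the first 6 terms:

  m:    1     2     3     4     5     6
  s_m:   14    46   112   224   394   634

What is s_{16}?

9524

1st diffs: 32, 66, 112, 170, 240.
2nd diffs: 34, 46, 58, 70.
3rd diffs: 12, 12, 12 (constant).
Newton forward-difference form: s_m = 14 + 32·C(m-1,1) + 34·C(m-1,2) + 12·C(m-1,3).
At m = 16: m-1 = 15, so s_{16} = 14 + 480 + 3570 + 5460 = 9524.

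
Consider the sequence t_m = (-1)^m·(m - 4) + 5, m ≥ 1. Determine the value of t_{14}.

(-1)^14 = 1; m - 4 at m=14 is 10; so t_{14} = 15.

15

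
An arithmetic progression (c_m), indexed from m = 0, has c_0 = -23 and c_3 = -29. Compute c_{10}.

Common difference d = (-29 - (-23)) / (3 - 0) = -2.
c_m = -23 + (m - 0)·(-2).
c_{10} = -23 + 10·(-2) = -43.

-43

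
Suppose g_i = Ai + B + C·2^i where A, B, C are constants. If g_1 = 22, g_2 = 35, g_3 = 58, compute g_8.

The three given values yield: A + B + 2C = 22; 2A + B + 4C = 35; 3A + B + 8C = 58.
Subtracting the first from the second: A + 2C = 13.
Subtracting the second from the third: A + 4C = 23.
Solving: C = 5, A = 3, then B = 9.
Hence g_8 = 3·8 + 9 + 5·256 = 1313.

1313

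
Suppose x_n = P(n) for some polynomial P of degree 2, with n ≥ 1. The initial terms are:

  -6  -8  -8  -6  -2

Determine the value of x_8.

1st diffs: -2, 0, 2, 4.
2nd diffs: 2, 2, 2 (constant).
So x_n = n^2 - 5n - 2.
Evaluating at n = 8 gives x_8 = 22.

22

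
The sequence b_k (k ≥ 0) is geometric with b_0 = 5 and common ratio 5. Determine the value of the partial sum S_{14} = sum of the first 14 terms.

7629394530

b_k = 5·5^(k-0).
S = 5·(5^14 - 1)/(5 - 1) = 5·(6103515625 - 1)/(4) = 7629394530.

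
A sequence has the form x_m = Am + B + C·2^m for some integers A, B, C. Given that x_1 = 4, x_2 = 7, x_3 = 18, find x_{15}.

130998

Write the equations: A + B + 2C = 4; 2A + B + 4C = 7; 3A + B + 8C = 18.
Subtracting the first from the second: A + 2C = 3.
Subtracting the second from the third: A + 4C = 11.
Solving: C = 4, A = -5, then B = 1.
So x_m = -5·m + 1 + 4·2^m; at m=15 this is 130998.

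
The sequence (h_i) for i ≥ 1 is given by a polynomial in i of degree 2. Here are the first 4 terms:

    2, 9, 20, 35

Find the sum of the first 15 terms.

1st diffs: 7, 11, 15.
2nd diffs: 4, 4 (constant).
Newton forward-difference form: h_i = 2 + 7·C(i-1,1) + 4·C(i-1,2).
Continuing: …, 54, 77, 104, 135, …, h_{15} = 464.
Summing i = 1..15 (15 terms) gives 2585.

2585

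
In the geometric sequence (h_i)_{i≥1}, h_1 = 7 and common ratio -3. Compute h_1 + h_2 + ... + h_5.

427

h_i = 7·(-3)^(i-1).
S = 7·((-3)^5 - 1)/(-3 - 1) = 7·(-243 - 1)/(-4) = 427.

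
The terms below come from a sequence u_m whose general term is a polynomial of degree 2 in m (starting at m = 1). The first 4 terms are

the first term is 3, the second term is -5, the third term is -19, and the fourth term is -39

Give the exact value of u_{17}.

-845

1st diffs: -8, -14, -20.
2nd diffs: -6, -6 (constant).
Newton forward-difference form: u_m = 3 + (-8)·C(m-1,1) + (-6)·C(m-1,2).
At m = 17: m-1 = 16, so u_{17} = 3 - 128 - 720 = -845.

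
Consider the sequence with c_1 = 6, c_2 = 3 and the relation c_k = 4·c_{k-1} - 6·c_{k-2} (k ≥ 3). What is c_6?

-564

Compute successive terms:
c_3 = -24; c_4 = -114; c_5 = -312; c_6 = -564.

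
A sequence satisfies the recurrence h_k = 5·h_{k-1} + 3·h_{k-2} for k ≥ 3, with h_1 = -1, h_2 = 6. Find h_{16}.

Iterate the recurrence:
h_3 = 27;  h_4 = 153;  h_5 = 846;  …;  h_{13} = 752312511;  h_{14} = 4168850454;  h_{15} = 23101189803;  h_{16} = 128012500377.

128012500377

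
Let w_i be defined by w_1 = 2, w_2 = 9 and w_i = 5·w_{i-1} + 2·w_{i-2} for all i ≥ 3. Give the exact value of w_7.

40781

Step forward from the initial values:
w_3 = 49;  w_4 = 263;  w_5 = 1413;  w_6 = 7591;  w_7 = 40781.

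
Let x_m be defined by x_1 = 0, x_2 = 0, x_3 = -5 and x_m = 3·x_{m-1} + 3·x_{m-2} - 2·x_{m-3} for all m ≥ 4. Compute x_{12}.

-527675

Step forward from the initial values:
x_4 = -15, x_5 = -60, x_6 = -215, x_7 = -795, x_8 = -2910, x_9 = -10685, x_{10} = -39195, x_{11} = -143820, x_{12} = -527675.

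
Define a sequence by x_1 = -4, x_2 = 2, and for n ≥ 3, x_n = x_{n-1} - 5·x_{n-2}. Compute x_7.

332

Applying the relation repeatedly:
x_3 = 22;  x_4 = 12;  x_5 = -98;  x_6 = -158;  x_7 = 332.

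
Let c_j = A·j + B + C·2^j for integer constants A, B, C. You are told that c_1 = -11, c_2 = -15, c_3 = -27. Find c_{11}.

-8155

Write the equations: A + B + 2C = -11; 2A + B + 4C = -15; 3A + B + 8C = -27.
Subtracting the first from the second: A + 2C = -4.
Subtracting the second from the third: A + 4C = -12.
Solving: C = -4, A = 4, then B = -7.
Therefore c_{11} = 44 + (-7) + (-4)·2048 = -8155.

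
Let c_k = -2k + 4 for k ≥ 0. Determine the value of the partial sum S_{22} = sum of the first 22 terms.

Over k = 0..21: Σk = 231.
Total = (-2)·231 + (4)·22 = -374.

-374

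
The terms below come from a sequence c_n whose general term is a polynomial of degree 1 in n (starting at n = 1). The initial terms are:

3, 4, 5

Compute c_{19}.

1st diffs: 1, 1 (constant).
So c_n = n + 2.
Evaluating at n = 19 gives c_{19} = 21.

21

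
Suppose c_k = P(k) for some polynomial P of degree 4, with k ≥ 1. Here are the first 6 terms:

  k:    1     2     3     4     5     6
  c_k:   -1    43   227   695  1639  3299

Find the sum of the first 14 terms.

295190

1st diffs: 44, 184, 468, 944, 1660.
2nd diffs: 140, 284, 476, 716.
3rd diffs: 144, 192, 240.
4th diffs: 48, 48 (constant).
Newton forward-difference form: c_k = -1 + 44·C(k-1,1) + 140·C(k-1,2) + 144·C(k-1,3) + 48·C(k-1,4).
Continuing: …, 5963, 9967, 15695, 23579, …, c_{14} = 86995.
Summing k = 1..14 (14 terms) gives 295190.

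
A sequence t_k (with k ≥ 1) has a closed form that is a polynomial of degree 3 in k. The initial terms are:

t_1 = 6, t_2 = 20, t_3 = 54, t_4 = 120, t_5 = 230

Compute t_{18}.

11124

1st diffs: 14, 34, 66, 110.
2nd diffs: 20, 32, 44.
3rd diffs: 12, 12 (constant).
So t_k = 2k^3 - 2k^2 + 6k.
Evaluating at k = 18 gives t_{18} = 11124.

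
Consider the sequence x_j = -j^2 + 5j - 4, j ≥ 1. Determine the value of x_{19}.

x_{19} = -1·19^2 + 5·19 - 4 = -270.

-270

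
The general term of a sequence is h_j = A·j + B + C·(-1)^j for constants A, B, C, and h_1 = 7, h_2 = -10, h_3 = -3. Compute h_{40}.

-200

Plug in j = 1, 2, 3: A + B - C = 7; 2A + B + C = -10; 3A + B - C = -3.
Subtracting the first from the second: A + 2C = -17.
Subtracting the second from the third: A - 2C = 7.
Solving: C = -6, A = -5, then B = 6.
So h_j = -5·j + 6 + (-6)·(-1)^j; at j=40 this is -200.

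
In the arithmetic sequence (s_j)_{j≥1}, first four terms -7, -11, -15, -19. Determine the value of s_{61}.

Common difference d = -4.
s_j = -7 + (j - 1)·(-4).
s_{61} = -7 + 60·(-4) = -247.

-247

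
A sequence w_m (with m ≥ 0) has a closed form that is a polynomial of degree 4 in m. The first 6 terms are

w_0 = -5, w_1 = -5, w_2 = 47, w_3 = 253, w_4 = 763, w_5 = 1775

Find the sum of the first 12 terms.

1st diffs: 0, 52, 206, 510, 1012.
2nd diffs: 52, 154, 304, 502.
3rd diffs: 102, 150, 198.
4th diffs: 48, 48 (constant).
Newton forward-difference form: w_m = -5 + 52·C(m,2) + 102·C(m,3) + 48·C(m,4).
Continuing: …, 3535, 6337, 10523, 16483, …, w_{11} = 35525.
Summing m = 0..11 (12 terms) gives 99886.

99886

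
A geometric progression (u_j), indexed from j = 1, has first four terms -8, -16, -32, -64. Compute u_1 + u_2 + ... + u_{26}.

Common ratio r = 2.
u_j = (-8)·2^(j-1).
S = (-8)·(2^26 - 1)/(2 - 1) = (-8)·(67108864 - 1)/(1) = -536870904.

-536870904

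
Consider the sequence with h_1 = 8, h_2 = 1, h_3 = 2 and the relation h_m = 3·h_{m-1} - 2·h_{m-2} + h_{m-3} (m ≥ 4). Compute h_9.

953

Step forward from the initial values:
h_4 = 12;  h_5 = 33;  h_6 = 77;  h_7 = 177;  h_8 = 410;  h_9 = 953.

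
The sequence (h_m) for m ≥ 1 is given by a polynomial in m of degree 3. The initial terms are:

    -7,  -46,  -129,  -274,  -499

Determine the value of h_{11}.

1st diffs: -39, -83, -145, -225.
2nd diffs: -44, -62, -80.
3rd diffs: -18, -18 (constant).
So h_m = -3m^3 - 4m^2 - 6m + 6.
Evaluating at m = 11 gives h_{11} = -4537.

-4537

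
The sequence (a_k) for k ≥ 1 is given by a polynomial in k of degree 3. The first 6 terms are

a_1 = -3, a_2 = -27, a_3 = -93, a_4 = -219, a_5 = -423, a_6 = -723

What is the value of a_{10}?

-3243

1st diffs: -24, -66, -126, -204, -300.
2nd diffs: -42, -60, -78, -96.
3rd diffs: -18, -18, -18 (constant).
Newton forward-difference form: a_k = -3 + (-24)·C(k-1,1) + (-42)·C(k-1,2) + (-18)·C(k-1,3).
At k = 10: k-1 = 9, so a_{10} = -3 - 216 - 1512 - 1512 = -3243.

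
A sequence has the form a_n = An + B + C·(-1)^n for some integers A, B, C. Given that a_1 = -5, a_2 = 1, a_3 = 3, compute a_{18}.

65

At n = 1, 2, 3: A + B - C = -5; 2A + B + C = 1; 3A + B - C = 3.
Subtracting the first from the second: A + 2C = 6.
Subtracting the second from the third: A - 2C = 2.
Solving: C = 1, A = 4, then B = -8.
Hence a_{18} = 4·18 + (-8) + 1·1 = 65.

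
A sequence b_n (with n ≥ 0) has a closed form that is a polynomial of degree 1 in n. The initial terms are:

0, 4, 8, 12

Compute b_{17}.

68

1st diffs: 4, 4, 4 (constant).
So b_n = 4n.
Evaluating at n = 17 gives b_{17} = 68.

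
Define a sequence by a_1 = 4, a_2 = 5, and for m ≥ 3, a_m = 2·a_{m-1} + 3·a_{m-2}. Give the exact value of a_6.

545

Step forward from the initial values:
a_3 = 22  a_4 = 59  a_5 = 184  a_6 = 545.
(Characteristic roots are 3 and -1.)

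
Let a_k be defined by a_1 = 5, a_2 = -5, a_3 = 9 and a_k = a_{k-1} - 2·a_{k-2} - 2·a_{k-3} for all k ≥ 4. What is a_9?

a_4 = 9  a_5 = 1  a_6 = -35  a_7 = -55  a_8 = 13  a_9 = 193.

193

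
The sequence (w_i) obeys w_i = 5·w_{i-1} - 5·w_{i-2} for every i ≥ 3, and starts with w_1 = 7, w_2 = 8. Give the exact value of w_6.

Iterate the recurrence:
w_3 = 5, w_4 = -15, w_5 = -100, w_6 = -425.

-425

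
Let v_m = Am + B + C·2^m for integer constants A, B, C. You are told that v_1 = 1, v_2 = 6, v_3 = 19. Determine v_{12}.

Plug in m = 1, 2, 3: A + B + 2C = 1; 2A + B + 4C = 6; 3A + B + 8C = 19.
Subtracting the first from the second: A + 2C = 5.
Subtracting the second from the third: A + 4C = 13.
Solving: C = 4, A = -3, then B = -4.
Therefore v_{12} = -36 + (-4) + 4·4096 = 16344.

16344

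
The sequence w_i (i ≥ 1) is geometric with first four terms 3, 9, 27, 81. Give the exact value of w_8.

6561

Common ratio r = 3.
w_i = 3·3^(i-1).
w_8 = 3·3^7 = 6561.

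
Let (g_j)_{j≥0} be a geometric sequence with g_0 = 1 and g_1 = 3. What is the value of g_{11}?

Common ratio r = 3.
g_j = 1·3^(j-0).
g_{11} = 1·3^11 = 177147.

177147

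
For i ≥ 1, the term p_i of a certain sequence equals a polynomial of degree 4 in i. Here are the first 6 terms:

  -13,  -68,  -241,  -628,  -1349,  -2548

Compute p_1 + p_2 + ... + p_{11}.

1st diffs: -55, -173, -387, -721, -1199.
2nd diffs: -118, -214, -334, -478.
3rd diffs: -96, -120, -144.
4th diffs: -24, -24 (constant).
Newton forward-difference form: p_i = -13 + (-55)·C(i-1,1) + (-118)·C(i-1,2) + (-96)·C(i-1,3) + (-24)·C(i-1,4).
Continuing: …, -4393, -7076, -10813, -15844, …, p_{11} = -22433.
Summing i = 1..11 (11 terms) gives -65406.

-65406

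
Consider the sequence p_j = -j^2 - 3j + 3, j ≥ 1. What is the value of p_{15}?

-267

p_{15} = -1·15^2 - 3·15 + 3 = -267.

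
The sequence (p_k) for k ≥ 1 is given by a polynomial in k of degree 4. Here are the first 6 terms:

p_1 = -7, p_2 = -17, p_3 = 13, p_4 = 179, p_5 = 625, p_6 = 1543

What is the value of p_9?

1st diffs: -10, 30, 166, 446, 918.
2nd diffs: 40, 136, 280, 472.
3rd diffs: 96, 144, 192.
4th diffs: 48, 48 (constant).
So p_k = 2k^4 - 4k^3 - 6k^2 + 6k - 5.
Evaluating at k = 9 gives p_9 = 9769.

9769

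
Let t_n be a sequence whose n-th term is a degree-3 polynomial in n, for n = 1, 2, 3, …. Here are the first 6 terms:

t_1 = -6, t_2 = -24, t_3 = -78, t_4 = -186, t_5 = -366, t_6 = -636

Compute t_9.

1st diffs: -18, -54, -108, -180, -270.
2nd diffs: -36, -54, -72, -90.
3rd diffs: -18, -18, -18 (constant).
Newton forward-difference form: t_n = -6 + (-18)·C(n-1,1) + (-36)·C(n-1,2) + (-18)·C(n-1,3).
At n = 9: n-1 = 8, so t_9 = -6 - 144 - 1008 - 1008 = -2166.

-2166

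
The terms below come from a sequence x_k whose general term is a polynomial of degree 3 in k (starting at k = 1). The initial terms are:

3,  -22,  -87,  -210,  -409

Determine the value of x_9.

1st diffs: -25, -65, -123, -199.
2nd diffs: -40, -58, -76.
3rd diffs: -18, -18 (constant).
Newton forward-difference form: x_k = 3 + (-25)·C(k-1,1) + (-40)·C(k-1,2) + (-18)·C(k-1,3).
At k = 9: k-1 = 8, so x_9 = 3 - 200 - 1120 - 1008 = -2325.

-2325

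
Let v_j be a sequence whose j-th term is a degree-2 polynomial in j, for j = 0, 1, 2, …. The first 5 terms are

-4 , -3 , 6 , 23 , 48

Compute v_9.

293

1st diffs: 1, 9, 17, 25.
2nd diffs: 8, 8, 8 (constant).
So v_j = 4j^2 - 3j - 4.
Evaluating at j = 9 gives v_9 = 293.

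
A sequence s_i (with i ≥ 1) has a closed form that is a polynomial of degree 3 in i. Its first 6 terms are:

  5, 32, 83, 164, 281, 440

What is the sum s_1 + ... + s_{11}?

7480

1st diffs: 27, 51, 81, 117, 159.
2nd diffs: 24, 30, 36, 42.
3rd diffs: 6, 6, 6 (constant).
Newton forward-difference form: s_i = 5 + 27·C(i-1,1) + 24·C(i-1,2) + 6·C(i-1,3).
Continuing: …, 647, 908, 1229, 1616, …, s_{11} = 2075.
Summing i = 1..11 (11 terms) gives 7480.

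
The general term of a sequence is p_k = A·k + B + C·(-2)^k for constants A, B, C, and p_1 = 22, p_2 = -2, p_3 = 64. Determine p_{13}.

At k = 1, 2, 3: A + B - 2C = 22; 2A + B + 4C = -2; 3A + B - 8C = 64.
Subtracting the first from the second: A + 6C = -24.
Subtracting the second from the third: A - 12C = 66.
Solving: C = -5, A = 6, then B = 6.
Therefore p_{13} = 78 + 6 + (-5)·(-8192) = 41044.

41044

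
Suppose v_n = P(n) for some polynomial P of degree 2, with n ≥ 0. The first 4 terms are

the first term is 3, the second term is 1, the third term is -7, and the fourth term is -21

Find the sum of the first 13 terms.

-1833

1st diffs: -2, -8, -14.
2nd diffs: -6, -6 (constant).
So v_n = -3n^2 + n + 3.
Continuing: …, -41, -67, -99, -137, …, v_{12} = -417.
Summing n = 0..12 (13 terms) gives -1833.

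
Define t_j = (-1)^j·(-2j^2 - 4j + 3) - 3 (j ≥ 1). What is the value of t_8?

(-1)^8 = 1; -2j^2 - 4j + 3 at j=8 is -157; so t_8 = -160.

-160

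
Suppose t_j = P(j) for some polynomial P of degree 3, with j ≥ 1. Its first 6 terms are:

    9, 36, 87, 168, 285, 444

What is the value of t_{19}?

1st diffs: 27, 51, 81, 117, 159.
2nd diffs: 24, 30, 36, 42.
3rd diffs: 6, 6, 6 (constant).
So t_j = j^3 + 6j^2 + 2j.
Evaluating at j = 19 gives t_{19} = 9063.

9063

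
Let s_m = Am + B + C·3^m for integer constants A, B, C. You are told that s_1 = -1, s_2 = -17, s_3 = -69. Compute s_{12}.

-1594293

Write the equations: A + B + 3C = -1; 2A + B + 9C = -17; 3A + B + 27C = -69.
Subtracting the first from the second: A + 6C = -16.
Subtracting the second from the third: A + 18C = -52.
Solving: C = -3, A = 2, then B = 6.
So s_m = 2·m + 6 + (-3)·3^m; at m=12 this is -1594293.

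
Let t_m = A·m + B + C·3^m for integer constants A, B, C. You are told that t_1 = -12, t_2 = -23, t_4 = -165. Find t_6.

-1459

The three given values yield: A + B + 3C = -12; 2A + B + 9C = -23; 4A + B + 81C = -165.
Subtracting the first from the second: A + 6C = -11.
Subtracting the second from the third: 2A + 72C = -142.
Solving: C = -2, A = 1, then B = -7.
Therefore t_6 = 6 + (-7) + (-2)·729 = -1459.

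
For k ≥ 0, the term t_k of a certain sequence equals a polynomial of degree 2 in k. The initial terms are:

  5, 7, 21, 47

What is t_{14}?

1125

1st diffs: 2, 14, 26.
2nd diffs: 12, 12 (constant).
Newton forward-difference form: t_k = 5 + 2·C(k,1) + 12·C(k,2).
At k = 14: k = 14, so t_{14} = 5 + 28 + 1092 = 1125.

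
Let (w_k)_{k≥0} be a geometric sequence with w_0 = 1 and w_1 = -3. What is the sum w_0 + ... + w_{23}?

Common ratio r = -3.
w_k = 1·(-3)^(k-0).
S = 1·((-3)^24 - 1)/(-3 - 1) = 1·(282429536481 - 1)/(-4) = -70607384120.

-70607384120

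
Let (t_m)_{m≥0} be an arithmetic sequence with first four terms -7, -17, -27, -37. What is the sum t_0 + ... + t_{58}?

-17523

Common difference d = -10.
t_m = -7 + (m - 0)·(-10).
t_{58} = -587; S = 59·(-7 + (-587))/2 = -17523.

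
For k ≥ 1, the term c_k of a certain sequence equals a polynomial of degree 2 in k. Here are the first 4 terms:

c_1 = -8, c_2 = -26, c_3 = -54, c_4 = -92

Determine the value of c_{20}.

-2060

1st diffs: -18, -28, -38.
2nd diffs: -10, -10 (constant).
Newton forward-difference form: c_k = -8 + (-18)·C(k-1,1) + (-10)·C(k-1,2).
At k = 20: k-1 = 19, so c_{20} = -8 - 342 - 1710 = -2060.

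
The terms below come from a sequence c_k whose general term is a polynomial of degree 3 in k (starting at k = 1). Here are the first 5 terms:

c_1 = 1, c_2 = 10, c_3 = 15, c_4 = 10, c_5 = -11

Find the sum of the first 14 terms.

-6629

1st diffs: 9, 5, -5, -21.
2nd diffs: -4, -10, -16.
3rd diffs: -6, -6 (constant).
Newton forward-difference form: c_k = 1 + 9·C(k-1,1) + (-4)·C(k-1,2) + (-6)·C(k-1,3).
Continuing: …, -54, -125, -230, -375, …, c_{14} = -1910.
Summing k = 1..14 (14 terms) gives -6629.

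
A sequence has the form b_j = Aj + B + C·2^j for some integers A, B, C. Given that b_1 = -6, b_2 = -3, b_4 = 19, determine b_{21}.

4194274

Plug in j = 1, 2, 4: A + B + 2C = -6; 2A + B + 4C = -3; 4A + B + 16C = 19.
Subtracting the first from the second: A + 2C = 3.
Subtracting the second from the third: 2A + 12C = 22.
Solving: C = 2, A = -1, then B = -9.
So b_j = -1·j + (-9) + 2·2^j; at j=21 this is 4194274.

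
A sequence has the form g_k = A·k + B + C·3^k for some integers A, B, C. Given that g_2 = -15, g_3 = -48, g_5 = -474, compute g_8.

The three given values yield: 2A + B + 9C = -15; 3A + B + 27C = -48; 5A + B + 243C = -474.
Subtracting the first from the second: A + 18C = -33.
Subtracting the second from the third: 2A + 216C = -426.
Solving: C = -2, A = 3, then B = -3.
So g_k = 3·k + (-3) + (-2)·3^k; at k=8 this is -13101.

-13101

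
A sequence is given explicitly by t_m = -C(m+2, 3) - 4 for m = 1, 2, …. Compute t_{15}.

-684

C(17, 3) = 680, so t_{15} = -684.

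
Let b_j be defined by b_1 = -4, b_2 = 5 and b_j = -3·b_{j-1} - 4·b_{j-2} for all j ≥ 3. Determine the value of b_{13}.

Iterate the recurrence:
b_3 = 1, b_4 = -23, b_5 = 65, …, b_{10} = 1913, b_{11} = -1775, b_{12} = -2327, b_{13} = 14081.

14081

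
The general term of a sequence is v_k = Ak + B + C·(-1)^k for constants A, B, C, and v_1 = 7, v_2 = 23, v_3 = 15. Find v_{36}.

159

Write the equations: A + B - C = 7; 2A + B + C = 23; 3A + B - C = 15.
Subtracting the first from the second: A + 2C = 16.
Subtracting the second from the third: A - 2C = -8.
Solving: C = 6, A = 4, then B = 9.
Hence v_{36} = 4·36 + 9 + 6·1 = 159.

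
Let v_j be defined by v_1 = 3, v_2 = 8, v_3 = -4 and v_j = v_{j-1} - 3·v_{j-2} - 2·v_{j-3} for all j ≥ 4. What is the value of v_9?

Step forward from the initial values:
v_4 = -34, v_5 = -38, v_6 = 72, v_7 = 254, v_8 = 114, v_9 = -792.

-792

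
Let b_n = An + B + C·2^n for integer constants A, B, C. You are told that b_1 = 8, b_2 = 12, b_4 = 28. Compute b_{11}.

At n = 1, 2, 4: A + B + 2C = 8; 2A + B + 4C = 12; 4A + B + 16C = 28.
Subtracting the first from the second: A + 2C = 4.
Subtracting the second from the third: 2A + 12C = 16.
Solving: C = 1, A = 2, then B = 4.
Therefore b_{11} = 22 + 4 + 1·2048 = 2074.

2074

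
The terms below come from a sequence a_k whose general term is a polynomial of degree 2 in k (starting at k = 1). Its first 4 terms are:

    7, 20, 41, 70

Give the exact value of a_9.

335

1st diffs: 13, 21, 29.
2nd diffs: 8, 8 (constant).
Newton forward-difference form: a_k = 7 + 13·C(k-1,1) + 8·C(k-1,2).
At k = 9: k-1 = 8, so a_9 = 7 + 104 + 224 = 335.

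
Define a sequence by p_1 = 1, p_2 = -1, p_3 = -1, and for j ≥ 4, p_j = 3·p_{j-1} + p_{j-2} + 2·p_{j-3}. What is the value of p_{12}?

-52407

Iterate the recurrence:
p_4 = -2; p_5 = -9; p_6 = -31; p_7 = -106; p_8 = -367; p_9 = -1269; p_{10} = -4386; p_{11} = -15161; p_{12} = -52407.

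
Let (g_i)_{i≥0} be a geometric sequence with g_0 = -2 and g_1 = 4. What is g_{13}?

Common ratio r = -2.
g_i = (-2)·(-2)^(i-0).
g_{13} = (-2)·(-2)^13 = 16384.

16384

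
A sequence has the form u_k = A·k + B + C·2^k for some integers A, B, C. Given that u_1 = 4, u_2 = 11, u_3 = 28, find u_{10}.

Write the equations: A + B + 2C = 4; 2A + B + 4C = 11; 3A + B + 8C = 28.
Subtracting the first from the second: A + 2C = 7.
Subtracting the second from the third: A + 4C = 17.
Solving: C = 5, A = -3, then B = -3.
Hence u_{10} = -3·10 + (-3) + 5·1024 = 5087.

5087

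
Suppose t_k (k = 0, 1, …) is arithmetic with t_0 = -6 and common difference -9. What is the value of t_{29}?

-267

t_k = -6 + (k - 0)·(-9).
t_{29} = -6 + 29·(-9) = -267.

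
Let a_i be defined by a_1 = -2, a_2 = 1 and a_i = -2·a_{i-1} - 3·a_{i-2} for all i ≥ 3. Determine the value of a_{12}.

Step forward from the initial values:
a_3 = 4; a_4 = -11; a_5 = 10; a_6 = 13; a_7 = -56; a_8 = 73; a_9 = 22; a_{10} = -263; a_{11} = 460; a_{12} = -131.

-131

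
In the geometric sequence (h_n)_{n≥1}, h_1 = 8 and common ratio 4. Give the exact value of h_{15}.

h_n = 8·4^(n-1).
h_{15} = 8·4^14 = 2147483648.

2147483648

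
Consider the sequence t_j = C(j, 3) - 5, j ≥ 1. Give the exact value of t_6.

C(6, 3) = 20, so t_6 = 15.

15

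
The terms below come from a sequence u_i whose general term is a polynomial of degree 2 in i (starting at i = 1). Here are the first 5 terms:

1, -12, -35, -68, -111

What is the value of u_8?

1st diffs: -13, -23, -33, -43.
2nd diffs: -10, -10, -10 (constant).
Newton forward-difference form: u_i = 1 + (-13)·C(i-1,1) + (-10)·C(i-1,2).
At i = 8: i-1 = 7, so u_8 = 1 - 91 - 210 = -300.

-300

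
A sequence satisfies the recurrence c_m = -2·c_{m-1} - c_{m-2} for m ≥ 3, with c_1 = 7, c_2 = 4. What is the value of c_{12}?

c_3 = -15;  c_4 = 26;  c_5 = -37;  c_6 = 48;  c_7 = -59;  c_8 = 70;  c_9 = -81;  c_{10} = 92;  c_{11} = -103;  c_{12} = 114.
(Characteristic roots are -1 and -1.)

114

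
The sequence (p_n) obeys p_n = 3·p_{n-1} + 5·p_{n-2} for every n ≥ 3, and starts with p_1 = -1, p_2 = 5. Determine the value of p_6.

Iterate the recurrence:
p_3 = 10; p_4 = 55; p_5 = 215; p_6 = 920.

920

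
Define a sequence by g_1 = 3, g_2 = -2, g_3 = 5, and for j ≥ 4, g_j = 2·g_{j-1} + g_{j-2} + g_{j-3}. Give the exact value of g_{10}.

Step forward from the initial values:
g_4 = 11  g_5 = 25  g_6 = 66  g_7 = 168  g_8 = 427  g_9 = 1088  g_{10} = 2771.

2771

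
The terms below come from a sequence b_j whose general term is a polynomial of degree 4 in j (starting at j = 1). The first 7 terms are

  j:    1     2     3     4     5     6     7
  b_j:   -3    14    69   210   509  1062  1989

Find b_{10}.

1st diffs: 17, 55, 141, 299, 553, 927.
2nd diffs: 38, 86, 158, 254, 374.
3rd diffs: 48, 72, 96, 120.
4th diffs: 24, 24, 24 (constant).
So b_j = j^4 - 2j^3 + 6j^2 - 2j - 6.
Evaluating at j = 10 gives b_{10} = 8574.

8574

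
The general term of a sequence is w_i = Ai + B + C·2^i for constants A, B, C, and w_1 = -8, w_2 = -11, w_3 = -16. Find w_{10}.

Plug in i = 1, 2, 3: A + B + 2C = -8; 2A + B + 4C = -11; 3A + B + 8C = -16.
Subtracting the first from the second: A + 2C = -3.
Subtracting the second from the third: A + 4C = -5.
Solving: C = -1, A = -1, then B = -5.
So w_i = -1·i + (-5) + (-1)·2^i; at i=10 this is -1039.

-1039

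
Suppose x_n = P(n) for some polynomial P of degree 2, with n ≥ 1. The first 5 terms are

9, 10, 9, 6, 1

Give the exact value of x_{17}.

-215

1st diffs: 1, -1, -3, -5.
2nd diffs: -2, -2, -2 (constant).
Newton forward-difference form: x_n = 9 + 1·C(n-1,1) + (-2)·C(n-1,2).
At n = 17: n-1 = 16, so x_{17} = 9 + 16 - 240 = -215.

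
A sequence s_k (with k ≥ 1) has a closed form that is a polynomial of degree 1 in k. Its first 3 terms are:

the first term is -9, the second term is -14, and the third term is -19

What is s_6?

1st diffs: -5, -5 (constant).
So s_k = -5k - 4.
Evaluating at k = 6 gives s_6 = -34.

-34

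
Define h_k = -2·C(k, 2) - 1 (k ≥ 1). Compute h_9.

C(9, 2) = 36, so h_9 = -73.

-73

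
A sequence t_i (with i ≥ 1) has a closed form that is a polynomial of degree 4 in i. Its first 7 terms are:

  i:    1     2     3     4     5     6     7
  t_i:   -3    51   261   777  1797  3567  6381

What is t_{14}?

90087

1st diffs: 54, 210, 516, 1020, 1770, 2814.
2nd diffs: 156, 306, 504, 750, 1044.
3rd diffs: 150, 198, 246, 294.
4th diffs: 48, 48, 48 (constant).
So t_i = 2i^4 + 5i^3 - 2i^2 - 5i - 3.
Evaluating at i = 14 gives t_{14} = 90087.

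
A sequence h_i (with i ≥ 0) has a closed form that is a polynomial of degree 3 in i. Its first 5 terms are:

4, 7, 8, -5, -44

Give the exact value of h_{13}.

1st diffs: 3, 1, -13, -39.
2nd diffs: -2, -14, -26.
3rd diffs: -12, -12 (constant).
So h_i = -2i^3 + 5i^2 + 4.
Evaluating at i = 13 gives h_{13} = -3545.

-3545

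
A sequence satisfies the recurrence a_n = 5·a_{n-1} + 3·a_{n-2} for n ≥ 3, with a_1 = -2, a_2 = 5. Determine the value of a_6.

3365

Iterate the recurrence:
a_3 = 19  a_4 = 110  a_5 = 607  a_6 = 3365.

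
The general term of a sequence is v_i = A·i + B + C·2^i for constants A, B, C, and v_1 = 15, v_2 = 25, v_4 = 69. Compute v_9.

1577

At i = 1, 2, 4: A + B + 2C = 15; 2A + B + 4C = 25; 4A + B + 16C = 69.
Subtracting the first from the second: A + 2C = 10.
Subtracting the second from the third: 2A + 12C = 44.
Solving: C = 3, A = 4, then B = 5.
Therefore v_9 = 36 + 5 + 3·512 = 1577.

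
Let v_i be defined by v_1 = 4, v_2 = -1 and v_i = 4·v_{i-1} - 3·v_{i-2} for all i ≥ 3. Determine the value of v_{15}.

v_3 = -16, v_4 = -61, v_5 = -196, …, v_{12} = -442861, v_{13} = -1328596, v_{14} = -3985801, v_{15} = -11957416.
(Characteristic roots are 3 and 1.)

-11957416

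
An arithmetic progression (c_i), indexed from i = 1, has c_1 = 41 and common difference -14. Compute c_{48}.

c_i = 41 + (i - 1)·(-14).
c_{48} = 41 + 47·(-14) = -617.

-617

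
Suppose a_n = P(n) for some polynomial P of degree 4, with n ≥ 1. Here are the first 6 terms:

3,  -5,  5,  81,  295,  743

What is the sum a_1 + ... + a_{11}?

1st diffs: -8, 10, 76, 214, 448.
2nd diffs: 18, 66, 138, 234.
3rd diffs: 48, 72, 96.
4th diffs: 24, 24 (constant).
Newton forward-difference form: a_n = 3 + (-8)·C(n-1,1) + 18·C(n-1,2) + 48·C(n-1,3) + 24·C(n-1,4).
Continuing: …, 1545, 2845, 4811, 7635, …, a_{11} = 11533.
Summing n = 1..11 (11 terms) gives 29491.

29491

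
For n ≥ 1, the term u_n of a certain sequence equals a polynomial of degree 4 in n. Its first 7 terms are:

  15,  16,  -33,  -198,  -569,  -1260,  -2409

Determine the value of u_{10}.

-10344

1st diffs: 1, -49, -165, -371, -691, -1149.
2nd diffs: -50, -116, -206, -320, -458.
3rd diffs: -66, -90, -114, -138.
4th diffs: -24, -24, -24 (constant).
Newton forward-difference form: u_n = 15 + 1·C(n-1,1) + (-50)·C(n-1,2) + (-66)·C(n-1,3) + (-24)·C(n-1,4).
At n = 10: n-1 = 9, so u_{10} = 15 + 9 - 1800 - 5544 - 3024 = -10344.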